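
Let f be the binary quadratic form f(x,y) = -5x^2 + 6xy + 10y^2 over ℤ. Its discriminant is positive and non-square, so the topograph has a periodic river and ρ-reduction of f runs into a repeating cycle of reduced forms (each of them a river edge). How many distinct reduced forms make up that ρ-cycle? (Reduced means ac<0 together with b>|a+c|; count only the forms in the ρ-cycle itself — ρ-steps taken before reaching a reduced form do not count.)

D = 236, ⌊√D⌋ = 15
river: ρ → (10,14,-1)
river: ρ → (-1,14,10)
river: ρ → (10,6,-5)
river: ρ → (-5,14,2)
river: ρ → (2,14,-5)
river: ρ → (-5,6,10)
ρ-cycle length = 6 (tail of 0 descent steps not counted)

6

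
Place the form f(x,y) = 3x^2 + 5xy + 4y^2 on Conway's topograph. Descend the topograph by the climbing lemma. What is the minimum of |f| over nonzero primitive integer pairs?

translate: b→-1 (≡5 mod 6), so (3,5,4)→(3,-1,2)
flip: (3,-1,2)→(2,1,3)
reduced (well bottom): (2,1,3) with a≤c, −a<b≤a
well minimum = a = 2

2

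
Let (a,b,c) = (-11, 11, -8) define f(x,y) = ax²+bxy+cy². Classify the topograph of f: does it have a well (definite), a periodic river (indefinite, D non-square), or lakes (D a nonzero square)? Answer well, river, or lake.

D = b²−4ac = 11² − 4·(-11)·(-8) = -231
D < 0 ⇒ definite ⇒ every region one sign ⇒ single well

well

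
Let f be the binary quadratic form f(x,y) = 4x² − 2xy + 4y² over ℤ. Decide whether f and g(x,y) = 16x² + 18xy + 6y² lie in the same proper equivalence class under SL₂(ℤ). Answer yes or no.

D₁ = -60, D₂ = -60
f: flip: (4,-2,4)→(4,2,4)
f: reduced (well bottom): (4,2,4) with a≤c, −a<b≤a
g: translate: b→-14 (≡18 mod 32), so (16,18,6)→(16,-14,4)
g: flip: (16,-14,4)→(4,14,16)
g: translate: b→-2 (≡14 mod 8), so (4,14,16)→(4,-2,4)
g: flip: (4,-2,4)→(4,2,4)
g: reduced (well bottom): (4,2,4) with a≤c, −a<b≤a
reduced forms (4, 2, 4) vs (4, 2, 4) ⇒ equivalent

yes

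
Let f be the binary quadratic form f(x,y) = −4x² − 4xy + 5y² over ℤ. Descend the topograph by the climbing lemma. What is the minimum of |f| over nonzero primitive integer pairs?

descent: ρ → (5,4,-4)  [lands on river]
river: ρ → (-4,4,5)
river: ρ → (5,6,-3)
river: ρ → (-3,6,5)
closes: descent 1, river 4
min |a| on river = 3

3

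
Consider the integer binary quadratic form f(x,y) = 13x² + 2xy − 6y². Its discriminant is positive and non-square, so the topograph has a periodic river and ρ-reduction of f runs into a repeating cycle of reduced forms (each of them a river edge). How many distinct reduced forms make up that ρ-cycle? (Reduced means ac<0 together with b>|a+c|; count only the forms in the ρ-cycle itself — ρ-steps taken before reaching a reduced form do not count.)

D = 316, ⌊√D⌋ = 17
descent: ρ → (-6,10,9)  [lands on river]
river: ρ → (9,8,-7)
river: ρ → (-7,6,10)
river: ρ → (10,14,-3)
river: ρ → (-3,16,5)
river: ρ → (5,14,-6)
ρ-cycle length = 6 (tail of 1 descent step not counted)

6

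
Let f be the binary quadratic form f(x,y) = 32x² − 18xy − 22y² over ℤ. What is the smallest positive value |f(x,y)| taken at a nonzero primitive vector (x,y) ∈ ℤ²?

descent: ρ → (-22,18,32)  [lands on river]
river: ρ → (32,46,-8)
river: ρ → (-8,50,20)
river: ρ → (20,30,-28)
river: ρ → (-28,26,22)
river: ρ → (22,18,-32)
river: ρ → (-32,46,8)
river: ρ → (8,50,-20)
river: ρ → (-20,30,28)
river: ρ → (28,26,-22)
closes: descent 1, river 10
min |a| on river = 8

8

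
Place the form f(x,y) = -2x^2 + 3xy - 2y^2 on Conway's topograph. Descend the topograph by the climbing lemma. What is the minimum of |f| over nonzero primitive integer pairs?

translate: b→1 (≡-3 mod 4), so (2,-3,2)→(2,1,1)
flip: (2,1,1)→(1,-1,2)
translate: b→1 (≡-1 mod 2), so (1,-1,2)→(1,1,2)
reduced (well bottom): (1,1,2) with a≤c, −a<b≤a
well minimum |f| = |-1| = 1 (negative-definite)

1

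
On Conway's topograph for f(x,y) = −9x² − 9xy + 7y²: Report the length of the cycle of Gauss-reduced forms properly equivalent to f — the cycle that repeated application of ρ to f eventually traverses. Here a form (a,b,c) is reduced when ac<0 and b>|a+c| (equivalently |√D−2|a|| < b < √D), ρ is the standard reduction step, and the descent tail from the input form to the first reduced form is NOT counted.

D = 333, ⌊√D⌋ = 18
descent: ρ → (7,9,-9)  [lands on river]
river: ρ → (-9,9,7)
river: ρ → (7,5,-11)
river: ρ → (-11,17,1)
river: ρ → (1,17,-11)
river: ρ → (-11,5,7)
ρ-cycle length = 6 (tail of 1 descent step not counted)

6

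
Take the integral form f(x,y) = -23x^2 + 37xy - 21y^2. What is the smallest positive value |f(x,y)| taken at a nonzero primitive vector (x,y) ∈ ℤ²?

translate: b→9 (≡-37 mod 46), so (23,-37,21)→(23,9,7)
flip: (23,9,7)→(7,-9,23)
translate: b→5 (≡-9 mod 14), so (7,-9,23)→(7,5,21)
reduced (well bottom): (7,5,21) with a≤c, −a<b≤a
well minimum |f| = |-7| = 7 (negative-definite)

7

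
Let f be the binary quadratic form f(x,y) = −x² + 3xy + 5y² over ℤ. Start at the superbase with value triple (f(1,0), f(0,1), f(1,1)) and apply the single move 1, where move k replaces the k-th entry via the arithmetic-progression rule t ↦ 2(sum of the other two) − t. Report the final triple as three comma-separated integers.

start (-1,5,7) = (f(1,0),f(0,1),f(1,1))
replace slot 1: 2·(5+7) − (-1) = 25 → (25,5,7)

25,5,7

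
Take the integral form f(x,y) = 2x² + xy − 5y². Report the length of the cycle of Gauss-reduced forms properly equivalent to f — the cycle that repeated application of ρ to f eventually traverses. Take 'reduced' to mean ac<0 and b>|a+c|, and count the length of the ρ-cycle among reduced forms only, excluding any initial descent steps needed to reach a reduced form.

D = 41, ⌊√D⌋ = 6
descent: ρ → (-5,-1,2)
descent: ρ → (2,5,-2)  [lands on river]
river: ρ → (-2,3,4)
river: ρ → (4,5,-1)
river: ρ → (-1,5,4)
river: ρ → (4,3,-2)
river: ρ → (-2,5,2)
river: ρ → (2,3,-4)
river: ρ → (-4,5,1)
river: ρ → (1,5,-4)
river: ρ → (-4,3,2)
ρ-cycle length = 10 (tail of 2 descent steps not counted)

10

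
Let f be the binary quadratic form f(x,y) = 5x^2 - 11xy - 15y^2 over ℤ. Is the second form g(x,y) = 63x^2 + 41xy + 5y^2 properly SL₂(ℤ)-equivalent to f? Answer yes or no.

D₁ = 421, D₂ = 421
river cycle of f (length 26): (-15, 11, 5), (5, 19, -3), (-3, 17, 11), (11, 5, -9), (-9, 13, 7), (7, 15, -7), (-7, 13, 9), (9, 5, -11), (-11, 17, 3), (3, 19, -5), … (16 more)
river cycle of g (length 26): (5, 19, -3), (-3, 17, 11), (11, 5, -9), (-9, 13, 7), (7, 15, -7), (-7, 13, 9), (9, 5, -11), (-11, 17, 3), (3, 19, -5), (-5, 11, 15), … (16 more)
cycles coincide ⇒ equivalent

yes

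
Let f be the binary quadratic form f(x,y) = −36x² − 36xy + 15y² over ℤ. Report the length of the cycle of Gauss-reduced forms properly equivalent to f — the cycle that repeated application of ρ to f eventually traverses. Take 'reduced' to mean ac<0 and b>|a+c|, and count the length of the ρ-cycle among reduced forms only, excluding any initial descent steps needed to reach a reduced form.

D = 3456, ⌊√D⌋ = 58
descent: ρ → (15,36,-36)  [lands on river]
river: ρ → (-36,36,15)
river: ρ → (15,54,-9)
river: ρ → (-9,54,15)
ρ-cycle length = 4 (tail of 1 descent step not counted)

4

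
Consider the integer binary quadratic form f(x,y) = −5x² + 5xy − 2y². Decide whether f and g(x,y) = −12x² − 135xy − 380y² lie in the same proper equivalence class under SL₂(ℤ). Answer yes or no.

D₁ = -15, D₂ = -15
f is negative-definite; reduce −f:
−f: translate: b→5 (≡-5 mod 10), so (5,-5,2)→(5,5,2)
−f: flip: (5,5,2)→(2,-5,5)
−f: translate: b→-1 (≡-5 mod 4), so (2,-5,5)→(2,-1,2)
−f: flip: (2,-1,2)→(2,1,2)
−f: reduced (well bottom): (2,1,2) with a≤c, −a<b≤a
flip sign back: reduced form of f is (-2,-1,-2)
g is negative-definite; reduce −g:
−g: translate: b→-9 (≡135 mod 24), so (12,135,380)→(12,-9,2)
−g: flip: (12,-9,2)→(2,9,12)
−g: translate: b→1 (≡9 mod 4), so (2,9,12)→(2,1,2)
−g: reduced (well bottom): (2,1,2) with a≤c, −a<b≤a
flip sign back: reduced form of g is (-2,-1,-2)
reduced forms (-2, -1, -2) vs (-2, -1, -2) ⇒ equivalent

yes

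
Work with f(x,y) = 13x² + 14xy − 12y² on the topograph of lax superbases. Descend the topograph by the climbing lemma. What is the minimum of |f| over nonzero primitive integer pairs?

river: ρ → (-12,10,15)
river: ρ → (15,20,-7)
river: ρ → (-7,22,12)
river: ρ → (12,26,-3)
river: ρ → (-3,28,3)
river: ρ → (3,26,-12)
river: ρ → (-12,22,7)
river: ρ → (7,20,-15)
river: ρ → (-15,10,12)
river: ρ → (12,14,-13)
river: ρ → (-13,12,13)
river: ρ → (13,14,-12)
closes: descent 0, river 12
min |a| on river = 3

3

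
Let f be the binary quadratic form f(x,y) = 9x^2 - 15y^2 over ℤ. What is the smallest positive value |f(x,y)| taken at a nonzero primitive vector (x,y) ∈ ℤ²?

descent: ρ → (-15,0,9)
descent: ρ → (9,18,-6)  [lands on river]
river: ρ → (-6,18,9)
closes: descent 2, river 2
min |a| on river = 6

6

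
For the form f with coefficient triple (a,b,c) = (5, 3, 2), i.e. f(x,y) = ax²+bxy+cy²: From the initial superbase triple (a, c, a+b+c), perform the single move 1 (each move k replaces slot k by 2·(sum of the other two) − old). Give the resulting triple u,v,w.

start (5,2,10) = (f(1,0),f(0,1),f(1,1))
replace slot 1: 2·(2+10) − 5 = 19 → (19,2,10)

19,2,10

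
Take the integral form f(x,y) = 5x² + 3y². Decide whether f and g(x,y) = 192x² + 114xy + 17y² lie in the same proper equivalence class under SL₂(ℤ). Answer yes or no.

D₁ = -60, D₂ = -60
f: flip: (5,0,3)→(3,0,5)
f: reduced (well bottom): (3,0,5) with a≤c, −a<b≤a
g: flip: (192,114,17)→(17,-114,192)
g: translate: b→-12 (≡-114 mod 34), so (17,-114,192)→(17,-12,3)
g: flip: (17,-12,3)→(3,12,17)
g: translate: b→0 (≡12 mod 6), so (3,12,17)→(3,0,5)
g: reduced (well bottom): (3,0,5) with a≤c, −a<b≤a
reduced forms (3, 0, 5) vs (3, 0, 5) ⇒ equivalent

yes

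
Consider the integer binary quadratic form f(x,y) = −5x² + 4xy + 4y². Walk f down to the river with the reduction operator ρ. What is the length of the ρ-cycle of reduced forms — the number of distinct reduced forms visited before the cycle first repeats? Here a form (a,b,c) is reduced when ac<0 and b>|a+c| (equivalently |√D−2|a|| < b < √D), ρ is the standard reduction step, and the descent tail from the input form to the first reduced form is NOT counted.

D = 96, ⌊√D⌋ = 9
river: ρ → (4,4,-5)
river: ρ → (-5,6,3)
river: ρ → (3,6,-5)
river: ρ → (-5,4,4)
ρ-cycle length = 4 (tail of 0 descent steps not counted)

4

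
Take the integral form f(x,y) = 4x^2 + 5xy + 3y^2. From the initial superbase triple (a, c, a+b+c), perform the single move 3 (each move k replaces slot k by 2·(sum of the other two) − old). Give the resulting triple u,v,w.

start (4,3,12) = (f(1,0),f(0,1),f(1,1))
replace slot 3: 2·(4+3) − 12 = 2 → (4,3,2)

4,3,2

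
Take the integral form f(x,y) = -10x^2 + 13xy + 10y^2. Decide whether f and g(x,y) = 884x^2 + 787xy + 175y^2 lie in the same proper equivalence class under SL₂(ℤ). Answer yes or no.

D₁ = 569, D₂ = 569
river cycle of f (length 42): (10, 7, -13), (-13, 19, 4), (4, 21, -8), (-8, 11, 14), (14, 17, -5), (-5, 23, 2), (2, 21, -16), (-16, 11, 7), (7, 17, -10), (-10, 23, 1), … (32 more)
river cycle of g (length 42): (10, 7, -13), (-13, 19, 4), (4, 21, -8), (-8, 11, 14), (14, 17, -5), (-5, 23, 2), (2, 21, -16), (-16, 11, 7), (7, 17, -10), (-10, 23, 1), … (32 more)
cycles coincide ⇒ equivalent

yes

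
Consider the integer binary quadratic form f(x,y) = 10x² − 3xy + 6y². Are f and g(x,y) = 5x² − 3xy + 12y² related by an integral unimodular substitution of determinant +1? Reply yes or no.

D₁ = -231, D₂ = -231
f: flip: (10,-3,6)→(6,3,10)
f: reduced (well bottom): (6,3,10) with a≤c, −a<b≤a
g: reduced (well bottom): (5,-3,12) with a≤c, −a<b≤a
reduced forms (6, 3, 10) vs (5, -3, 12) ⇒ inequivalent

no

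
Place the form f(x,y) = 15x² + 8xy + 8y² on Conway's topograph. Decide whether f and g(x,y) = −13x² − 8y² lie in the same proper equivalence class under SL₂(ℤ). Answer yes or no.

D₁ = -416, D₂ = -416
f: flip: (15,8,8)→(8,-8,15)
f: translate: b→8 (≡-8 mod 16), so (8,-8,15)→(8,8,15)
f: reduced (well bottom): (8,8,15) with a≤c, −a<b≤a
g is negative-definite; reduce −g:
−g: flip: (13,0,8)→(8,0,13)
−g: reduced (well bottom): (8,0,13) with a≤c, −a<b≤a
flip sign back: reduced form of g is (-8,0,-13)
reduced forms (8, 8, 15) vs (-8, 0, -13) ⇒ inequivalent

no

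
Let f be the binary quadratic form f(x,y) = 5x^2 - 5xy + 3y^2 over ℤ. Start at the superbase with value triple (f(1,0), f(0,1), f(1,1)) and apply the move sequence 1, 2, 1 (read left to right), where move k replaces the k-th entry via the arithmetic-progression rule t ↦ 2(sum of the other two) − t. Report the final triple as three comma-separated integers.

start (5,3,3) = (f(1,0),f(0,1),f(1,1))
replace slot 1: 2·(3+3) − 5 = 7 → (7,3,3)
replace slot 2: 2·(7+3) − 3 = 17 → (7,17,3)
replace slot 1: 2·(17+3) − 7 = 33 → (33,17,3)

33,17,3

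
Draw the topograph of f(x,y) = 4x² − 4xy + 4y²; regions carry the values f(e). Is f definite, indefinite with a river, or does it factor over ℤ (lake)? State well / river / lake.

D = b²−4ac = (-4)² − 4·4·4 = -48
D < 0 ⇒ definite ⇒ every region one sign ⇒ single well

well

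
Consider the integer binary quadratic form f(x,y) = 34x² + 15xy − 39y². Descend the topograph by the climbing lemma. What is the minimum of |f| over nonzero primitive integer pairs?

river: ρ → (-39,63,10)
river: ρ → (10,57,-57)
river: ρ → (-57,57,10)
river: ρ → (10,63,-39)
river: ρ → (-39,15,34)
river: ρ → (34,53,-20)
river: ρ → (-20,67,13)
river: ρ → (13,63,-30)
river: ρ → (-30,57,19)
river: ρ → (19,57,-30)
river: ρ → (-30,63,13)
river: ρ → (13,67,-20)
river: ρ → (-20,53,34)
river: ρ → (34,15,-39)
closes: descent 0, river 14
min |a| on river = 10

10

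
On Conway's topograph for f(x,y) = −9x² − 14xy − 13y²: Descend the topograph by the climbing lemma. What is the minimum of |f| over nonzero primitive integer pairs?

translate: b→-4 (≡14 mod 18), so (9,14,13)→(9,-4,8)
flip: (9,-4,8)→(8,4,9)
reduced (well bottom): (8,4,9) with a≤c, −a<b≤a
well minimum |f| = |-8| = 8 (negative-definite)

8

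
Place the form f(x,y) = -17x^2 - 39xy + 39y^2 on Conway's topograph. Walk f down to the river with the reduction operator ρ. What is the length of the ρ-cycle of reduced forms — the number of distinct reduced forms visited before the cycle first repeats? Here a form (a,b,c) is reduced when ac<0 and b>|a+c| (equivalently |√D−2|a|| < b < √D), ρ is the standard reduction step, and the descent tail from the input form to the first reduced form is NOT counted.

D = 4173, ⌊√D⌋ = 64
descent: ρ → (39,39,-17)  [lands on river]
river: ρ → (-17,63,3)
river: ρ → (3,63,-17)
river: ρ → (-17,39,39)
ρ-cycle length = 4 (tail of 1 descent step not counted)

4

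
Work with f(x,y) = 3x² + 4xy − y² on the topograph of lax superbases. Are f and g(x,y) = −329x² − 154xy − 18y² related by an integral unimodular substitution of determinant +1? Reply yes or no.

D₁ = 28, D₂ = 28
river cycle of f (length 4): (-1, 4, 3), (3, 2, -2), (-2, 2, 3), (3, 4, -1)
river cycle of g (length 4): (-1, 4, 3), (3, 2, -2), (-2, 2, 3), (3, 4, -1)
cycles coincide ⇒ equivalent

yes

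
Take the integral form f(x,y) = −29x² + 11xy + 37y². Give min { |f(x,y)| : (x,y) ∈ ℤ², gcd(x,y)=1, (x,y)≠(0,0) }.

river: ρ → (37,63,-3)
river: ρ → (-3,63,37)
river: ρ → (37,11,-29)
river: ρ → (-29,47,19)
river: ρ → (19,29,-47)
river: ρ → (-47,65,1)
river: ρ → (1,65,-47)
river: ρ → (-47,29,19)
river: ρ → (19,47,-29)
river: ρ → (-29,11,37)
closes: descent 0, river 10
min |a| on river = 1

1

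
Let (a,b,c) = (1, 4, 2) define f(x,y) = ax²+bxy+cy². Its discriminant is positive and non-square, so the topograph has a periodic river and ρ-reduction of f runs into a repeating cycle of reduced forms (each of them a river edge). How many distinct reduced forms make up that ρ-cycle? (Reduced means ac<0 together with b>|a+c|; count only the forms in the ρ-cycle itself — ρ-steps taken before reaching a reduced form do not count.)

D = 8, ⌊√D⌋ = 2
descent: ρ → (2,0,-1)
descent: ρ → (-1,2,1)  [lands on river]
river: ρ → (1,2,-1)
ρ-cycle length = 2 (tail of 2 descent steps not counted)

2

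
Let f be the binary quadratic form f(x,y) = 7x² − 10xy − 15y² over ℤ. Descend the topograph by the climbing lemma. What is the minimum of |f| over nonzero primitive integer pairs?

descent: ρ → (-15,10,7)  [lands on river]
river: ρ → (7,18,-7)
river: ρ → (-7,10,15)
river: ρ → (15,20,-2)
river: ρ → (-2,20,15)
river: ρ → (15,10,-7)
river: ρ → (-7,18,7)
river: ρ → (7,10,-15)
river: ρ → (-15,20,2)
river: ρ → (2,20,-15)
closes: descent 1, river 10
min |a| on river = 2

2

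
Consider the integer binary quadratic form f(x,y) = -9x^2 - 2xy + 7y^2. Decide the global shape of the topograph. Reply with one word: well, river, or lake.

D = b²−4ac = (-2)² − 4·(-9)·7 = 256
D = 16² is a perfect square ⇒ form factors over ℤ ⇒ lakes

lake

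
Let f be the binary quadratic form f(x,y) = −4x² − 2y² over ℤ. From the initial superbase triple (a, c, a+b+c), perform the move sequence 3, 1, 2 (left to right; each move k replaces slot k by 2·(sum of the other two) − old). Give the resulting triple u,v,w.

start (-4,-2,-6) = (f(1,0),f(0,1),f(1,1))
replace slot 3: 2·((-4)+(-2)) − (-6) = -6 → (-4,-2,-6)
replace slot 1: 2·((-2)+(-6)) − (-4) = -12 → (-12,-2,-6)
replace slot 2: 2·((-12)+(-6)) − (-2) = -34 → (-12,-34,-6)

-12,-34,-6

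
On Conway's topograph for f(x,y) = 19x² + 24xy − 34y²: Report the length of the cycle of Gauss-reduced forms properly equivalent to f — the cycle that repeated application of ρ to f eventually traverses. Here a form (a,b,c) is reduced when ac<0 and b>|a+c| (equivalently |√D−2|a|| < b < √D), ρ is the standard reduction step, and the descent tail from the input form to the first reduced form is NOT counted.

D = 3160, ⌊√D⌋ = 56
river: ρ → (-34,44,9)
river: ρ → (9,46,-29)
river: ρ → (-29,12,26)
river: ρ → (26,40,-15)
river: ρ → (-15,50,11)
river: ρ → (11,38,-39)
river: ρ → (-39,40,10)
river: ρ → (10,40,-39)
river: ρ → (-39,38,11)
river: ρ → (11,50,-15)
river: ρ → (-15,40,26)
river: ρ → (26,12,-29)
river: ρ → (-29,46,9)
river: ρ → (9,44,-34)
river: ρ → (-34,24,19)
river: ρ → (19,52,-6)
river: ρ → (-6,56,1)
river: ρ → (1,56,-6)
river: ρ → (-6,52,19)
river: ρ → (19,24,-34)
ρ-cycle length = 20 (tail of 0 descent steps not counted)

20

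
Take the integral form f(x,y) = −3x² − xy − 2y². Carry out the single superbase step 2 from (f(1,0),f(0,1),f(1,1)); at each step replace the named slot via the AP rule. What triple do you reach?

start (-3,-2,-6) = (f(1,0),f(0,1),f(1,1))
replace slot 2: 2·((-3)+(-6)) − (-2) = -16 → (-3,-16,-6)

-3,-16,-6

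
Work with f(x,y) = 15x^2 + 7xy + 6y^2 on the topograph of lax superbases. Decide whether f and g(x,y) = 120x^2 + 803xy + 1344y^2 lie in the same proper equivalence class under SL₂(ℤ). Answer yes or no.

D₁ = -311, D₂ = -311
f: flip: (15,7,6)→(6,-7,15)
f: translate: b→5 (≡-7 mod 12), so (6,-7,15)→(6,5,14)
f: reduced (well bottom): (6,5,14) with a≤c, −a<b≤a
g: translate: b→83 (≡803 mod 240), so (120,803,1344)→(120,83,15)
g: flip: (120,83,15)→(15,-83,120)
g: translate: b→7 (≡-83 mod 30), so (15,-83,120)→(15,7,6)
g: flip: (15,7,6)→(6,-7,15)
g: translate: b→5 (≡-7 mod 12), so (6,-7,15)→(6,5,14)
g: reduced (well bottom): (6,5,14) with a≤c, −a<b≤a
reduced forms (6, 5, 14) vs (6, 5, 14) ⇒ equivalent

yes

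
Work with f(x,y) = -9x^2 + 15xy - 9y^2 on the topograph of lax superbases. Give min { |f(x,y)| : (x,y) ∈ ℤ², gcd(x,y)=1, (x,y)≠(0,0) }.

translate: b→3 (≡-15 mod 18), so (9,-15,9)→(9,3,3)
flip: (9,3,3)→(3,-3,9)
translate: b→3 (≡-3 mod 6), so (3,-3,9)→(3,3,9)
reduced (well bottom): (3,3,9) with a≤c, −a<b≤a
well minimum |f| = |-3| = 3 (negative-definite)

3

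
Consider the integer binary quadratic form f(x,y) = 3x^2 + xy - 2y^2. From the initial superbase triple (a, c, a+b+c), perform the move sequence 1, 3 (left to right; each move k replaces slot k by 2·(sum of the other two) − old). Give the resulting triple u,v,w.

start (3,-2,2) = (f(1,0),f(0,1),f(1,1))
replace slot 1: 2·((-2)+2) − 3 = -3 → (-3,-2,2)
replace slot 3: 2·((-3)+(-2)) − 2 = -12 → (-3,-2,-12)

-3,-2,-12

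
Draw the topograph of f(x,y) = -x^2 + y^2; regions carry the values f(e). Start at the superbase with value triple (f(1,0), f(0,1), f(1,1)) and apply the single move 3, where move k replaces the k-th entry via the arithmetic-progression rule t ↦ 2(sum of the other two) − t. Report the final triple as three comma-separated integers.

start (-1,1,0) = (f(1,0),f(0,1),f(1,1))
replace slot 3: 2·((-1)+1) − 0 = 0 → (-1,1,0)

-1,1,0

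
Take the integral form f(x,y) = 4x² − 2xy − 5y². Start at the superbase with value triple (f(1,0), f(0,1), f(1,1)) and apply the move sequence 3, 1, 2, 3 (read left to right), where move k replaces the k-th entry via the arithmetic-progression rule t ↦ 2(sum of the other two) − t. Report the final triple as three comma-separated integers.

start (4,-5,-3) = (f(1,0),f(0,1),f(1,1))
replace slot 3: 2·(4+(-5)) − (-3) = 1 → (4,-5,1)
replace slot 1: 2·((-5)+1) − 4 = -12 → (-12,-5,1)
replace slot 2: 2·((-12)+1) − (-5) = -17 → (-12,-17,1)
replace slot 3: 2·((-12)+(-17)) − 1 = -59 → (-12,-17,-59)

-12,-17,-59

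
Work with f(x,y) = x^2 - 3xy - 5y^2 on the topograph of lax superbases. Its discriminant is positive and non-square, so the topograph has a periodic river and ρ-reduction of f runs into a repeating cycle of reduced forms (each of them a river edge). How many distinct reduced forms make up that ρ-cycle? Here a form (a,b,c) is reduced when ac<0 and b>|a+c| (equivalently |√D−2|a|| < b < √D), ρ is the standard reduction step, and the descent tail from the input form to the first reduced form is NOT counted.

D = 29, ⌊√D⌋ = 5
descent: ρ → (-5,3,1)
descent: ρ → (1,5,-1)  [lands on river]
river: ρ → (-1,5,1)
ρ-cycle length = 2 (tail of 2 descent steps not counted)

2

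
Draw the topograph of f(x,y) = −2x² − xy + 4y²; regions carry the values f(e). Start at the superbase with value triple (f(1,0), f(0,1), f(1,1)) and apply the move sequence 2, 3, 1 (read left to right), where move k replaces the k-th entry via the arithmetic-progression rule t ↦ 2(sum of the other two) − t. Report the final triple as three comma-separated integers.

start (-2,4,1) = (f(1,0),f(0,1),f(1,1))
replace slot 2: 2·((-2)+1) − 4 = -6 → (-2,-6,1)
replace slot 3: 2·((-2)+(-6)) − 1 = -17 → (-2,-6,-17)
replace slot 1: 2·((-6)+(-17)) − (-2) = -44 → (-44,-6,-17)

-44,-6,-17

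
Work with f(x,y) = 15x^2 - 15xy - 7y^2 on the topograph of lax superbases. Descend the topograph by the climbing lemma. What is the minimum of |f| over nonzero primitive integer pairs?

descent: ρ → (-7,15,15)  [lands on river]
river: ρ → (15,15,-7)
river: ρ → (-7,13,17)
river: ρ → (17,21,-3)
river: ρ → (-3,21,17)
river: ρ → (17,13,-7)
closes: descent 1, river 6
min |a| on river = 3

3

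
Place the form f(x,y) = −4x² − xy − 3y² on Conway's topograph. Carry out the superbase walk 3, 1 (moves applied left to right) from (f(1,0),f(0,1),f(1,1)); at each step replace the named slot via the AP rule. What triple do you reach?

start (-4,-3,-8) = (f(1,0),f(0,1),f(1,1))
replace slot 3: 2·((-4)+(-3)) − (-8) = -6 → (-4,-3,-6)
replace slot 1: 2·((-3)+(-6)) − (-4) = -14 → (-14,-3,-6)

-14,-3,-6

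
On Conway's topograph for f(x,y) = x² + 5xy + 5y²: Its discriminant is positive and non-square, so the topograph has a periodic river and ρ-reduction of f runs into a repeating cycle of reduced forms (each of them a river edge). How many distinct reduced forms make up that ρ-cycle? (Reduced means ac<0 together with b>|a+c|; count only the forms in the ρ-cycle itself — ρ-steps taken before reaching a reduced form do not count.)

D = 5, ⌊√D⌋ = 2
descent: ρ → (5,5,1)
descent: ρ → (1,1,-1)  [lands on river]
river: ρ → (-1,1,1)
ρ-cycle length = 2 (tail of 2 descent steps not counted)

2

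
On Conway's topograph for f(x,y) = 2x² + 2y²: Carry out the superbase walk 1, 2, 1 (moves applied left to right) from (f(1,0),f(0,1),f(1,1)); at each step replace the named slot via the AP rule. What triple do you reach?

start (2,2,4) = (f(1,0),f(0,1),f(1,1))
replace slot 1: 2·(2+4) − 2 = 10 → (10,2,4)
replace slot 2: 2·(10+4) − 2 = 26 → (10,26,4)
replace slot 1: 2·(26+4) − 10 = 50 → (50,26,4)

50,26,4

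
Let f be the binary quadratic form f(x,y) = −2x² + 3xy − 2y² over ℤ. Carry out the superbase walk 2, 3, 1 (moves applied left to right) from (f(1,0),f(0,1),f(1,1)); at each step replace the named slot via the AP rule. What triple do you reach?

start (-2,-2,-1) = (f(1,0),f(0,1),f(1,1))
replace slot 2: 2·((-2)+(-1)) − (-2) = -4 → (-2,-4,-1)
replace slot 3: 2·((-2)+(-4)) − (-1) = -11 → (-2,-4,-11)
replace slot 1: 2·((-4)+(-11)) − (-2) = -28 → (-28,-4,-11)

-28,-4,-11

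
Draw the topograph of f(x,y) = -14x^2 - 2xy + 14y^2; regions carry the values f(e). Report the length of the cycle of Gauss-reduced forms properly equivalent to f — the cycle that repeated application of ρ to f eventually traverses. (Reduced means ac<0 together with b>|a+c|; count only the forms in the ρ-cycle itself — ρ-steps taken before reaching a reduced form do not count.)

D = 788, ⌊√D⌋ = 28
descent: ρ → (14,2,-14)  [lands on river]
river: ρ → (-14,26,2)
river: ρ → (2,26,-14)
river: ρ → (-14,2,14)
river: ρ → (14,26,-2)
river: ρ → (-2,26,14)
ρ-cycle length = 6 (tail of 1 descent step not counted)

6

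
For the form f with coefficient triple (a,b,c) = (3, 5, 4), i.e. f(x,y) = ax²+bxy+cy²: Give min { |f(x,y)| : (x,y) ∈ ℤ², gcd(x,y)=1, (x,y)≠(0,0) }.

translate: b→-1 (≡5 mod 6), so (3,5,4)→(3,-1,2)
flip: (3,-1,2)→(2,1,3)
reduced (well bottom): (2,1,3) with a≤c, −a<b≤a
well minimum = a = 2

2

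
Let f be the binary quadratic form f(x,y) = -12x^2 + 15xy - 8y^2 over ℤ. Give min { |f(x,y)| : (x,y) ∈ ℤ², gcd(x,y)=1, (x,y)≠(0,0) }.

translate: b→9 (≡-15 mod 24), so (12,-15,8)→(12,9,5)
flip: (12,9,5)→(5,-9,12)
translate: b→1 (≡-9 mod 10), so (5,-9,12)→(5,1,8)
reduced (well bottom): (5,1,8) with a≤c, −a<b≤a
well minimum |f| = |-5| = 5 (negative-definite)

5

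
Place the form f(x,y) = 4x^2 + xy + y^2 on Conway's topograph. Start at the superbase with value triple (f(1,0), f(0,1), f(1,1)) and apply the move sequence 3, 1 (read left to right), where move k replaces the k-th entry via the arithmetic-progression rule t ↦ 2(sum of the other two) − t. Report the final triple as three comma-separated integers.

start (4,1,6) = (f(1,0),f(0,1),f(1,1))
replace slot 3: 2·(4+1) − 6 = 4 → (4,1,4)
replace slot 1: 2·(1+4) − 4 = 6 → (6,1,4)

6,1,4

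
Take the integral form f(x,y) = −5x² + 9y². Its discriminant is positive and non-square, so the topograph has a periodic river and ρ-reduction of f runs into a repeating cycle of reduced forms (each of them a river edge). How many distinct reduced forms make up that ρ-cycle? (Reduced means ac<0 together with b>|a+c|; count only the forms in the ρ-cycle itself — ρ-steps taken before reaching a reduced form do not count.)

D = 180, ⌊√D⌋ = 13
descent: ρ → (9,0,-5)
descent: ρ → (-5,10,4)  [lands on river]
river: ρ → (4,6,-9)
river: ρ → (-9,12,1)
river: ρ → (1,12,-9)
river: ρ → (-9,6,4)
river: ρ → (4,10,-5)
ρ-cycle length = 6 (tail of 2 descent steps not counted)

6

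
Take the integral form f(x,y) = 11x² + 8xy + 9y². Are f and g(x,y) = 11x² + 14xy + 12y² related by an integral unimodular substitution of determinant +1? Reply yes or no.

D₁ = -332, D₂ = -332
f: flip: (11,8,9)→(9,-8,11)
f: reduced (well bottom): (9,-8,11) with a≤c, −a<b≤a
g: translate: b→-8 (≡14 mod 22), so (11,14,12)→(11,-8,9)
g: flip: (11,-8,9)→(9,8,11)
g: reduced (well bottom): (9,8,11) with a≤c, −a<b≤a
reduced forms (9, -8, 11) vs (9, 8, 11) ⇒ inequivalent

no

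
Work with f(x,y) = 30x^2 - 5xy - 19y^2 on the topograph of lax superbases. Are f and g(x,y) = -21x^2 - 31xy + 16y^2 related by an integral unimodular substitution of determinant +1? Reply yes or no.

D₁ = 2305, D₂ = 2305
river cycle of f (length 10): (-19, 43, 6), (6, 41, -26), (-26, 11, 21), (21, 31, -16), (-16, 33, 19), (19, 43, -6), (-6, 41, 26), (26, 11, -21), (-21, 31, 16), (16, 33, -19)
river cycle of g (length 10): (16, 31, -21), (-21, 11, 26), (26, 41, -6), (-6, 43, 19), (19, 33, -16), (-16, 31, 21), (21, 11, -26), (-26, 41, 6), (6, 43, -19), (-19, 33, 16)
cycles differ ⇒ inequivalent

no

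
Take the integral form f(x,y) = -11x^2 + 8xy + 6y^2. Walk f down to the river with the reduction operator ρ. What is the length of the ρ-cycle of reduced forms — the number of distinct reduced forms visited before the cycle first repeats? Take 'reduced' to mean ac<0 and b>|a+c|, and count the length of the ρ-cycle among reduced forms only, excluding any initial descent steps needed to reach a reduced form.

D = 328, ⌊√D⌋ = 18
river: ρ → (6,16,-3)
river: ρ → (-3,14,11)
river: ρ → (11,8,-6)
river: ρ → (-6,16,3)
river: ρ → (3,14,-11)
river: ρ → (-11,8,6)
ρ-cycle length = 6 (tail of 0 descent steps not counted)

6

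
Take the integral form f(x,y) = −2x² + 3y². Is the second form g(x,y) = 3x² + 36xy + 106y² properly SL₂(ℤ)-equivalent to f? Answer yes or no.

D₁ = 24, D₂ = 24
river cycle of f (length 2): (-2, 4, 1), (1, 4, -2)
river cycle of g (length 2): (-2, 4, 1), (1, 4, -2)
cycles coincide ⇒ equivalent

yes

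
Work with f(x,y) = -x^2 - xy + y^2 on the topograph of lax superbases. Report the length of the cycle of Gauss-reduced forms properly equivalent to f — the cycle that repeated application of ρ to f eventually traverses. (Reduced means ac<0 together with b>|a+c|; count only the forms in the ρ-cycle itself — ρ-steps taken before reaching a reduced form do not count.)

D = 5, ⌊√D⌋ = 2
descent: ρ → (1,1,-1)  [lands on river]
river: ρ → (-1,1,1)
ρ-cycle length = 2 (tail of 1 descent step not counted)

2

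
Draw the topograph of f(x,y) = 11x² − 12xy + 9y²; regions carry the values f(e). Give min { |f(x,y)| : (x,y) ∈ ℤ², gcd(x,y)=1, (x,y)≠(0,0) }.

translate: b→10 (≡-12 mod 22), so (11,-12,9)→(11,10,8)
flip: (11,10,8)→(8,-10,11)
translate: b→6 (≡-10 mod 16), so (8,-10,11)→(8,6,9)
reduced (well bottom): (8,6,9) with a≤c, −a<b≤a
well minimum = a = 8

8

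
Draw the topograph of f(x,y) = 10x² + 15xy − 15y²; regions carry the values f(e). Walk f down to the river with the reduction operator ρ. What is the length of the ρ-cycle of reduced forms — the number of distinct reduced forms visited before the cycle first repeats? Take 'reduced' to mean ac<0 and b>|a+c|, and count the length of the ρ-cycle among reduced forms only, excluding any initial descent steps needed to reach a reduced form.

D = 825, ⌊√D⌋ = 28
river: ρ → (-15,15,10)
river: ρ → (10,25,-5)
river: ρ → (-5,25,10)
river: ρ → (10,15,-15)
ρ-cycle length = 4 (tail of 0 descent steps not counted)

4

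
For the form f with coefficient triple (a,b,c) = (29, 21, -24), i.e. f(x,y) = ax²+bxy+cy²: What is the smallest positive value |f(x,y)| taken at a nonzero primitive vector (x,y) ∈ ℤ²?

river: ρ → (-24,27,26)
river: ρ → (26,25,-25)
river: ρ → (-25,25,26)
river: ρ → (26,27,-24)
river: ρ → (-24,21,29)
river: ρ → (29,37,-16)
river: ρ → (-16,27,39)
river: ρ → (39,51,-4)
river: ρ → (-4,53,26)
river: ρ → (26,51,-6)
river: ρ → (-6,45,50)
river: ρ → (50,55,-1)
river: ρ → (-1,55,50)
river: ρ → (50,45,-6)
river: ρ → (-6,51,26)
river: ρ → (26,53,-4)
river: ρ → (-4,51,39)
river: ρ → (39,27,-16)
river: ρ → (-16,37,29)
river: ρ → (29,21,-24)
closes: descent 0, river 20
min |a| on river = 1

1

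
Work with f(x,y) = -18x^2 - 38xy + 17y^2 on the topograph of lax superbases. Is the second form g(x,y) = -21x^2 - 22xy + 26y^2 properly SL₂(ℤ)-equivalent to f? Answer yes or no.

D₁ = 2668, D₂ = 2668
river cycle of f (length 18): (17, 38, -18), (-18, 34, 21), (21, 50, -2), (-2, 50, 21), (21, 34, -18), (-18, 38, 17), (17, 30, -26), (-26, 22, 21), (21, 20, -27), (-27, 34, 14), … (8 more)
river cycle of g (length 18): (26, 22, -21), (-21, 20, 27), (27, 34, -14), (-14, 50, 3), (3, 46, -46), (-46, 46, 3), (3, 50, -14), (-14, 34, 27), (27, 20, -21), (-21, 22, 26), … (8 more)
cycles differ ⇒ inequivalent

no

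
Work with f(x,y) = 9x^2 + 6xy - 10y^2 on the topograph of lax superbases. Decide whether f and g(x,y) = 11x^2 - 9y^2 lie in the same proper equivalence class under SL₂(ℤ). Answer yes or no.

D₁ = 396, D₂ = 396
river cycle of f (length 4): (-10, 14, 5), (5, 16, -7), (-7, 12, 9), (9, 6, -10)
river cycle of g (length 2): (-9, 18, 2), (2, 18, -9)
cycles differ ⇒ inequivalent

no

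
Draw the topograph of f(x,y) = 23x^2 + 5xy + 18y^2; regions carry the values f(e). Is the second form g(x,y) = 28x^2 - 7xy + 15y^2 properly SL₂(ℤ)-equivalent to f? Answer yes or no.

D₁ = -1631, D₂ = -1631
f: flip: (23,5,18)→(18,-5,23)
f: reduced (well bottom): (18,-5,23) with a≤c, −a<b≤a
g: flip: (28,-7,15)→(15,7,28)
g: reduced (well bottom): (15,7,28) with a≤c, −a<b≤a
reduced forms (18, -5, 23) vs (15, 7, 28) ⇒ inequivalent

no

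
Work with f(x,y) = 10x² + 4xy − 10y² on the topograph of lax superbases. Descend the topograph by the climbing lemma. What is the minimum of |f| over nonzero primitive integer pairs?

river: ρ → (-10,16,4)
river: ρ → (4,16,-10)
river: ρ → (-10,4,10)
river: ρ → (10,16,-4)
river: ρ → (-4,16,10)
river: ρ → (10,4,-10)
closes: descent 0, river 6
min |a| on river = 4

4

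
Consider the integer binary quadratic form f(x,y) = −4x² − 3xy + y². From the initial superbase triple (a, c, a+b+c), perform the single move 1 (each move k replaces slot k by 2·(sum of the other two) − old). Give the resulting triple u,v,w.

start (-4,1,-6) = (f(1,0),f(0,1),f(1,1))
replace slot 1: 2·(1+(-6)) − (-4) = -6 → (-6,1,-6)

-6,1,-6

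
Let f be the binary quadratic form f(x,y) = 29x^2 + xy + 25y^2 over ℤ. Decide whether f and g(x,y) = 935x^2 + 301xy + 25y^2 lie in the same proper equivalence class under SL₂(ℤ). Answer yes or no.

D₁ = -2899, D₂ = -2899
f: flip: (29,1,25)→(25,-1,29)
f: reduced (well bottom): (25,-1,29) with a≤c, −a<b≤a
g: flip: (935,301,25)→(25,-301,935)
g: translate: b→-1 (≡-301 mod 50), so (25,-301,935)→(25,-1,29)
g: reduced (well bottom): (25,-1,29) with a≤c, −a<b≤a
reduced forms (25, -1, 29) vs (25, -1, 29) ⇒ equivalent

yes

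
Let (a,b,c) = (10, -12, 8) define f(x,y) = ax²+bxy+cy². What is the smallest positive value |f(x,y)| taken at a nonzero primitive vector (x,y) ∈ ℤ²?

translate: b→8 (≡-12 mod 20), so (10,-12,8)→(10,8,6)
flip: (10,8,6)→(6,-8,10)
translate: b→4 (≡-8 mod 12), so (6,-8,10)→(6,4,8)
reduced (well bottom): (6,4,8) with a≤c, −a<b≤a
well minimum = a = 6

6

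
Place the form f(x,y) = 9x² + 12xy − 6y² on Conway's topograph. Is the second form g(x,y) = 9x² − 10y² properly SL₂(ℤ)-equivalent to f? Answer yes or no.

D₁ = 360, D₂ = 360
river cycle of f (length 6): (-6, 12, 9), (9, 6, -9), (-9, 12, 6), (6, 12, -9), (-9, 6, 9), (9, 12, -6)
river cycle of g (length 2): (9, 18, -1), (-1, 18, 9)
cycles differ ⇒ inequivalent

no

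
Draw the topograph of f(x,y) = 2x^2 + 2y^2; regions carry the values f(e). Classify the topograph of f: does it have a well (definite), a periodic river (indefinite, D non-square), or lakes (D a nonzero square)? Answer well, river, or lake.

D = b²−4ac = 0² − 4·2·2 = -16
D < 0 ⇒ definite ⇒ every region one sign ⇒ single well

well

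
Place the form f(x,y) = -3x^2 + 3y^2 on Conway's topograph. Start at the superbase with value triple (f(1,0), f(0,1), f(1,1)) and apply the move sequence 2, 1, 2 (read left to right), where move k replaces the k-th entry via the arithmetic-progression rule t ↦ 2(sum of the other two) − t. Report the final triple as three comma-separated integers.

start (-3,3,0) = (f(1,0),f(0,1),f(1,1))
replace slot 2: 2·((-3)+0) − 3 = -9 → (-3,-9,0)
replace slot 1: 2·((-9)+0) − (-3) = -15 → (-15,-9,0)
replace slot 2: 2·((-15)+0) − (-9) = -21 → (-15,-21,0)

-15,-21,0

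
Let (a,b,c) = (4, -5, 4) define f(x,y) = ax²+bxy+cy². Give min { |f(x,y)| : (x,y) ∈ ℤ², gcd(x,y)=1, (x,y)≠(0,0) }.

translate: b→3 (≡-5 mod 8), so (4,-5,4)→(4,3,3)
flip: (4,3,3)→(3,-3,4)
translate: b→3 (≡-3 mod 6), so (3,-3,4)→(3,3,4)
reduced (well bottom): (3,3,4) with a≤c, −a<b≤a
well minimum = a = 3

3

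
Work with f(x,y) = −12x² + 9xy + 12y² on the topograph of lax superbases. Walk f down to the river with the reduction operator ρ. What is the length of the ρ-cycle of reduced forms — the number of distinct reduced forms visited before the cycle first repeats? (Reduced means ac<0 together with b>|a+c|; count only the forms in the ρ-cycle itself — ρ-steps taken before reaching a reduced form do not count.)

D = 657, ⌊√D⌋ = 25
river: ρ → (12,15,-9)
river: ρ → (-9,21,6)
river: ρ → (6,15,-18)
river: ρ → (-18,21,3)
river: ρ → (3,21,-18)
river: ρ → (-18,15,6)
river: ρ → (6,21,-9)
river: ρ → (-9,15,12)
river: ρ → (12,9,-12)
river: ρ → (-12,15,9)
river: ρ → (9,21,-6)
river: ρ → (-6,15,18)
river: ρ → (18,21,-3)
river: ρ → (-3,21,18)
river: ρ → (18,15,-6)
river: ρ → (-6,21,9)
river: ρ → (9,15,-12)
river: ρ → (-12,9,12)
ρ-cycle length = 18 (tail of 0 descent steps not counted)

18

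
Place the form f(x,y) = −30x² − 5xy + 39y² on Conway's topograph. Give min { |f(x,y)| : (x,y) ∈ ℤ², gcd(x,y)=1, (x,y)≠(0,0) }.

descent: ρ → (39,5,-30)
descent: ρ → (-30,55,14)  [lands on river]
river: ρ → (14,57,-26)
river: ρ → (-26,47,24)
river: ρ → (24,49,-24)
river: ρ → (-24,47,26)
river: ρ → (26,57,-14)
river: ρ → (-14,55,30)
river: ρ → (30,65,-4)
river: ρ → (-4,63,46)
river: ρ → (46,29,-21)
river: ρ → (-21,55,20)
river: ρ → (20,65,-6)
river: ρ → (-6,67,9)
river: ρ → (9,59,-34)
river: ρ → (-34,9,34)
river: ρ → (34,59,-9)
river: ρ → (-9,67,6)
river: ρ → (6,65,-20)
river: ρ → (-20,55,21)
river: ρ → (21,29,-46)
river: ρ → (-46,63,4)
river: ρ → (4,65,-30)
closes: descent 2, river 22
min |a| on river = 4

4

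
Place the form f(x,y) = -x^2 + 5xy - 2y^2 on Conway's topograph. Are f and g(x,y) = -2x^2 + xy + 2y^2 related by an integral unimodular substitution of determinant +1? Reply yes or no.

D₁ = 17, D₂ = 17
river cycle of f (length 6): (-2, 3, 1), (1, 3, -2), (-2, 1, 2), (2, 3, -1), (-1, 3, 2), (2, 1, -2)
river cycle of g (length 6): (2, 3, -1), (-1, 3, 2), (2, 1, -2), (-2, 3, 1), (1, 3, -2), (-2, 1, 2)
cycles coincide ⇒ equivalent

yes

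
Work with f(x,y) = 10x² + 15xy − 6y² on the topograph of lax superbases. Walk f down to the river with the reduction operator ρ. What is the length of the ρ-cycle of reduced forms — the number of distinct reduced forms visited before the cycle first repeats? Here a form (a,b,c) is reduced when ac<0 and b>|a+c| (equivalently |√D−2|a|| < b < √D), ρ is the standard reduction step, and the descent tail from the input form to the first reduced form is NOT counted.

D = 465, ⌊√D⌋ = 21
river: ρ → (-6,21,1)
river: ρ → (1,21,-6)
river: ρ → (-6,15,10)
river: ρ → (10,5,-11)
river: ρ → (-11,17,4)
river: ρ → (4,15,-15)
river: ρ → (-15,15,4)
river: ρ → (4,17,-11)
river: ρ → (-11,5,10)
river: ρ → (10,15,-6)
ρ-cycle length = 10 (tail of 0 descent steps not counted)

10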